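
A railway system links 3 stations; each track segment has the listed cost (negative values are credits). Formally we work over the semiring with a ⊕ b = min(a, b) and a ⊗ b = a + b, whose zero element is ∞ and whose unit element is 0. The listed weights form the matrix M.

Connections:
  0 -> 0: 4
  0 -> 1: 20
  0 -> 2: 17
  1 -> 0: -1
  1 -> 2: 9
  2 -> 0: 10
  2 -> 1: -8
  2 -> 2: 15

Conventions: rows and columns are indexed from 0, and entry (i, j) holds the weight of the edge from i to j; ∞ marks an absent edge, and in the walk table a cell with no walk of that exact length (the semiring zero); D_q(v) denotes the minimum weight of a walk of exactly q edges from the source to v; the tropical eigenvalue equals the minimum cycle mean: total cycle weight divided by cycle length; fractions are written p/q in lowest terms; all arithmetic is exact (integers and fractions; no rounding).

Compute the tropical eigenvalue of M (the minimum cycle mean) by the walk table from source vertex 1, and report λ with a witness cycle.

q=0: [∞, 0, ∞]
q=1: [-1, ∞, 9]
q=2: [3, 1, 16]
q=3: [0, 8, 10]
Optimal cycle mean attained by: cycle 1->2->1, total 9 + (-8), length 2.
Answer: λ = 1/2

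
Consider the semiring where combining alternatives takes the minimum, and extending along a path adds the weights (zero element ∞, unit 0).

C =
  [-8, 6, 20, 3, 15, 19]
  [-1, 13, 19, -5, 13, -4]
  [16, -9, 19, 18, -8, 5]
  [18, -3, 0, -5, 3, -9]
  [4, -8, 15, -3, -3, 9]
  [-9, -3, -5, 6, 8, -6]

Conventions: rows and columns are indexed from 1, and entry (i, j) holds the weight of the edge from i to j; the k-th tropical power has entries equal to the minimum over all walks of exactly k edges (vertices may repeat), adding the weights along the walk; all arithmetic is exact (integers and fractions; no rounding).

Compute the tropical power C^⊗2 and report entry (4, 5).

C^⊗2:
  [-16, -2, 3, -5, 6, -6]
  [-13, -8, -9, -10, -2, -14]
  [-10, -16, 0, -14, -11, -13]
  [-18, -12, -14, -10, -8, -15]
  [-9, -11, -3, -13, -6, -12]
  [-17, -14, -11, -8, -13, -12]
Key observation: the optimum is the walk 4->3->5, with weight 0 + (-8) = -8.
Optimal value attained by: walk 4->3->5.
Answer: (C^⊗2)[4][5] = -8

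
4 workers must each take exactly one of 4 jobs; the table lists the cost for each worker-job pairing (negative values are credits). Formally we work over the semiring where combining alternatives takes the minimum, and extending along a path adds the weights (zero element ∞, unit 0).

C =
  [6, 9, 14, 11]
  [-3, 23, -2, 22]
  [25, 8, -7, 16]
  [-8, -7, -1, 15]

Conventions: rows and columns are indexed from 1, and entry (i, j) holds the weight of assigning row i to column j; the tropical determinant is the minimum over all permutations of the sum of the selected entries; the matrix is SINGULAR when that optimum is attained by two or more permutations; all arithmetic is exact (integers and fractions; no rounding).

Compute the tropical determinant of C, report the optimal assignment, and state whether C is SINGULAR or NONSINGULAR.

σ = (1, 2, 3, 4): 6 + 23 + (-7) + 15 = 37
σ = (1, 2, 4, 3): 6 + 23 + 16 + (-1) = 44
σ = (1, 3, 2, 4): 6 + (-2) + 8 + 15 = 27
σ = (1, 3, 4, 2): 6 + (-2) + 16 + (-7) = 13
σ = (1, 4, 2, 3): 6 + 22 + 8 + (-1) = 35
σ = (1, 4, 3, 2): 6 + 22 + (-7) + (-7) = 14
σ = (2, 1, 3, 4): 9 + (-3) + (-7) + 15 = 14
σ = (2, 1, 4, 3): 9 + (-3) + 16 + (-1) = 21
σ = (2, 3, 1, 4): 9 + (-2) + 25 + 15 = 47
σ = (2, 3, 4, 1): 9 + (-2) + 16 + (-8) = 15
σ = (2, 4, 1, 3): 9 + 22 + 25 + (-1) = 55
σ = (2, 4, 3, 1): 9 + 22 + (-7) + (-8) = 16
σ = (3, 1, 2, 4): 14 + (-3) + 8 + 15 = 34
σ = (3, 1, 4, 2): 14 + (-3) + 16 + (-7) = 20
σ = (3, 2, 1, 4): 14 + 23 + 25 + 15 = 77
σ = (3, 2, 4, 1): 14 + 23 + 16 + (-8) = 45
σ = (3, 4, 1, 2): 14 + 22 + 25 + (-7) = 54
σ = (3, 4, 2, 1): 14 + 22 + 8 + (-8) = 36
σ = (4, 1, 2, 3): 11 + (-3) + 8 + (-1) = 15
σ = (4, 1, 3, 2): 11 + (-3) + (-7) + (-7) = -6
σ = (4, 2, 1, 3): 11 + 23 + 25 + (-1) = 58
σ = (4, 2, 3, 1): 11 + 23 + (-7) + (-8) = 19
σ = (4, 3, 1, 2): 11 + (-2) + 25 + (-7) = 27
σ = (4, 3, 2, 1): 11 + (-2) + 8 + (-8) = 9
Optimal value attained by: σ = (4, 1, 3, 2).
Answer: det⊕(C) = -6; verdict: NONSINGULAR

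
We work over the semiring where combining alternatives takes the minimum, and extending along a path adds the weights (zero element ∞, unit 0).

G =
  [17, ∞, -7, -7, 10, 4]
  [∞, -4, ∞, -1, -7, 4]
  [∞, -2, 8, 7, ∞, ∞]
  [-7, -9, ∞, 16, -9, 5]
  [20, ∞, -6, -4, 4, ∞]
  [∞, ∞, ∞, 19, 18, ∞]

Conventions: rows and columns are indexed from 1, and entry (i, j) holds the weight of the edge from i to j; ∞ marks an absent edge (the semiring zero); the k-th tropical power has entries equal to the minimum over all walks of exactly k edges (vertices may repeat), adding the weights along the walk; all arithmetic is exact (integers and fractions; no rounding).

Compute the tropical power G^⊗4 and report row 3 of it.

G^⊗2:
  [-14, -16, 1, 0, -16, -2]
  [-8, -10, -13, -11, -11, 0]
  [0, -6, 16, -3, -9, 2]
  [9, -13, -15, -14, -16, -5]
  [-11, -13, -2, 0, -13, 1]
  [12, 10, 12, 14, 10, 24]
G^⊗3:
  [-7, -20, -22, -21, -23, -12]
  [-18, -20, -17, -15, -20, -6]
  [-10, -12, -15, -13, -13, -2]
  [-21, -23, -22, -20, -23, -9]
  [-7, -17, -19, -18, -20, -9]
  [7, 5, 4, 5, 3, 14]
G^⊗4:
  [-28, -30, -29, -27, -30, -16]
  [-22, -24, -26, -25, -27, -16]
  [-20, -22, -19, -17, -22, -8]
  [-27, -29, -29, -28, -30, -19]
  [-25, -27, -26, -24, -27, -13]
  [-2, -4, -3, -1, -4, 9]
Answer: row 3 of G^⊗4 = [-20, -22, -19, -17, -22, -8]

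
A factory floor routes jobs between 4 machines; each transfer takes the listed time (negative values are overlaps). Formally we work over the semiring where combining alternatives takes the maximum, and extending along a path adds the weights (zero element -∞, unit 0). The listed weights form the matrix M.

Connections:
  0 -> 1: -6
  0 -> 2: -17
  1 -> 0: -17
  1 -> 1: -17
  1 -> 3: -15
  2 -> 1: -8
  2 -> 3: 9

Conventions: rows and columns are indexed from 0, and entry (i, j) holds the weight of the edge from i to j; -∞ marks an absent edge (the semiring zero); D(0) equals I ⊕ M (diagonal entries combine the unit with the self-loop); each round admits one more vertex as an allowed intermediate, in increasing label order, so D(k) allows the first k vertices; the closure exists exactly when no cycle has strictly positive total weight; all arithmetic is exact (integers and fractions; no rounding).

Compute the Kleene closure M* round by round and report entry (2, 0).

D(0):
  [0, -6, -17, -∞]
  [-17, 0, -∞, -15]
  [-∞, -8, 0, 9]
  [-∞, -∞, -∞, 0]
D(1):
  [0, -6, -17, -∞]
  [-17, 0, -34, -15]
  [-∞, -8, 0, 9]
  [-∞, -∞, -∞, 0]
D(2):
  [0, -6, -17, -21]
  [-17, 0, -34, -15]
  [-25, -8, 0, 9]
  [-∞, -∞, -∞, 0]
D(3):
  [0, -6, -17, -8]
  [-17, 0, -34, -15]
  [-25, -8, 0, 9]
  [-∞, -∞, -∞, 0]
D(4):
  [0, -6, -17, -8]
  [-17, 0, -34, -15]
  [-25, -8, 0, 9]
  [-∞, -∞, -∞, 0]
Answer: M*[2][0] = -25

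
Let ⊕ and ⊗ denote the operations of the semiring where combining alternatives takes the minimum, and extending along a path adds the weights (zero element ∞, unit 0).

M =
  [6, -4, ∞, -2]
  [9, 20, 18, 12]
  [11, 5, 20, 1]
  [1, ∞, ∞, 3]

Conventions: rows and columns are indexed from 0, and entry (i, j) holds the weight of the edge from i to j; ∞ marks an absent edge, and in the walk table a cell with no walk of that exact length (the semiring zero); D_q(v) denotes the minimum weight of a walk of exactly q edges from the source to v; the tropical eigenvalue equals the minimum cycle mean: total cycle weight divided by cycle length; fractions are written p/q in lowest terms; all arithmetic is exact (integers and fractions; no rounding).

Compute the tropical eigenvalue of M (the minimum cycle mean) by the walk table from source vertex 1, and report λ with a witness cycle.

q=0: [∞, 0, ∞, ∞]
q=1: [9, 20, 18, 12]
q=2: [13, 5, 38, 7]
q=3: [8, 9, 23, 10]
q=4: [11, 4, 27, 6]
Optimal cycle mean attained by: cycle 0->3->0, total (-2) + 1, length 2.
Answer: λ = -1/2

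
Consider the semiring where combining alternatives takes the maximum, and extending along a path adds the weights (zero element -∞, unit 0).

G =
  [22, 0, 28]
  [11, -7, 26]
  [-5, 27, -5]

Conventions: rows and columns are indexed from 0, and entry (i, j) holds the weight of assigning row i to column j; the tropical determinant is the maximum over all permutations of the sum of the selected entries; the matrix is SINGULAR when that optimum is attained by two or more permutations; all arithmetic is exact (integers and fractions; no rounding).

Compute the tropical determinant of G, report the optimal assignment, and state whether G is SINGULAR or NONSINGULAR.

σ = (0, 1, 2): 22 + (-7) + (-5) = 10
σ = (0, 2, 1): 22 + 26 + 27 = 75
σ = (1, 0, 2): 0 + 11 + (-5) = 6
σ = (1, 2, 0): 0 + 26 + (-5) = 21
σ = (2, 0, 1): 28 + 11 + 27 = 66
σ = (2, 1, 0): 28 + (-7) + (-5) = 16
Optimal value attained by: σ = (0, 2, 1).
Answer: det⊕(G) = 75; verdict: NONSINGULAR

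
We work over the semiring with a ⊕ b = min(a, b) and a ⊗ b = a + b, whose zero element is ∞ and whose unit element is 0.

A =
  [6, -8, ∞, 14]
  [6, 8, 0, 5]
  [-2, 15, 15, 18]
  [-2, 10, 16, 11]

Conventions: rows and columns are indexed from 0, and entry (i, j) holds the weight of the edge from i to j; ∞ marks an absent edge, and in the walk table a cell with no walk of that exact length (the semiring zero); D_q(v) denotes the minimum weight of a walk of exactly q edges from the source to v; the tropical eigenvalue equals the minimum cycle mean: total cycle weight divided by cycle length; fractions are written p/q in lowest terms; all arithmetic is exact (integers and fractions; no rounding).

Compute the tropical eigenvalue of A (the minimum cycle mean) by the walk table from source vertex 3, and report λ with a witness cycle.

q=0: [∞, ∞, ∞, 0]
q=1: [-2, 10, 16, 11]
q=2: [4, -10, 10, 12]
q=3: [-4, -4, -10, -5]
q=4: [-12, -12, -4, 1]
Optimal cycle mean attained by: cycle 0->1->2->0, total (-8) + 0 + (-2), length 3.
Answer: λ = -10/3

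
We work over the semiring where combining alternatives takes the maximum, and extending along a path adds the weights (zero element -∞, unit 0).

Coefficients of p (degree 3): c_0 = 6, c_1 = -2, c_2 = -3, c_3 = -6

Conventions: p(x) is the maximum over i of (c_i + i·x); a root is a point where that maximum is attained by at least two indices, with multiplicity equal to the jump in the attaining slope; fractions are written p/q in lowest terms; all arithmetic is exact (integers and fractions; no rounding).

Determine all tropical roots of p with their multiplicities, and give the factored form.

hull edge (i=0, c=6) to (i=3, c=-6): slope -4, span 3
Factored form: p(x) = -6 ⊗ (x ⊕ 4) ⊗ (x ⊕ 4) ⊗ (x ⊕ 4)
Answer: roots = 4 (mult 3)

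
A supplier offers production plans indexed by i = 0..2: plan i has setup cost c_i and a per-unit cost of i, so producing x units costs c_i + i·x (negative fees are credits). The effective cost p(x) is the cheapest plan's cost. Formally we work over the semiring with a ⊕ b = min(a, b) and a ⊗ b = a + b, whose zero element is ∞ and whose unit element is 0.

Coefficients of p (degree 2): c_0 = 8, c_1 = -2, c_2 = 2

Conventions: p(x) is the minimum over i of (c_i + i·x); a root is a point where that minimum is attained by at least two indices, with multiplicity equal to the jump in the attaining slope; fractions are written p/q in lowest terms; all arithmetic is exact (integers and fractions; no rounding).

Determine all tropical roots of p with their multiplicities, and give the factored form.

hull edge (i=0, c=8) to (i=1, c=-2): slope -10, span 1
hull edge (i=1, c=-2) to (i=2, c=2): slope 4, span 1
Factored form: p(x) = 2 ⊗ (x ⊕ (-4)) ⊗ (x ⊕ 10)
Answer: roots = -4 (mult 1), 10 (mult 1)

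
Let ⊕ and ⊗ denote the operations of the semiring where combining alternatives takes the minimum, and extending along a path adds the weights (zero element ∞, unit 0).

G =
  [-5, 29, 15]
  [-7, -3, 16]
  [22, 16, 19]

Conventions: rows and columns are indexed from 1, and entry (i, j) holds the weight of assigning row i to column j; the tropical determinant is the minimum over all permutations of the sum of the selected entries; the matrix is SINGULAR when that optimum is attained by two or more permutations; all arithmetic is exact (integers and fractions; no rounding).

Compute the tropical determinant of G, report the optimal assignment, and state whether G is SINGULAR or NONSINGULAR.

σ = (1, 2, 3): (-5) + (-3) + 19 = 11
σ = (1, 3, 2): (-5) + 16 + 16 = 27
σ = (2, 1, 3): 29 + (-7) + 19 = 41
σ = (2, 3, 1): 29 + 16 + 22 = 67
σ = (3, 1, 2): 15 + (-7) + 16 = 24
σ = (3, 2, 1): 15 + (-3) + 22 = 34
Optimal value attained by: σ = (1, 2, 3).
Answer: det⊕(G) = 11; verdict: NONSINGULAR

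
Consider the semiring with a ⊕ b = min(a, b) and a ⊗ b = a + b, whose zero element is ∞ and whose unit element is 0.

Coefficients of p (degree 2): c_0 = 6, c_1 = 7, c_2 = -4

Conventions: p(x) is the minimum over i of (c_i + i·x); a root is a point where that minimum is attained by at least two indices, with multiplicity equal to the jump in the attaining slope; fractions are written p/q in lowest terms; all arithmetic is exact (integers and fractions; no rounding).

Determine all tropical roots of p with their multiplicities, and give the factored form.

hull edge (i=0, c=6) to (i=2, c=-4): slope -5, span 2
Factored form: p(x) = -4 ⊗ (x ⊕ 5) ⊗ (x ⊕ 5)
Answer: roots = 5 (mult 2)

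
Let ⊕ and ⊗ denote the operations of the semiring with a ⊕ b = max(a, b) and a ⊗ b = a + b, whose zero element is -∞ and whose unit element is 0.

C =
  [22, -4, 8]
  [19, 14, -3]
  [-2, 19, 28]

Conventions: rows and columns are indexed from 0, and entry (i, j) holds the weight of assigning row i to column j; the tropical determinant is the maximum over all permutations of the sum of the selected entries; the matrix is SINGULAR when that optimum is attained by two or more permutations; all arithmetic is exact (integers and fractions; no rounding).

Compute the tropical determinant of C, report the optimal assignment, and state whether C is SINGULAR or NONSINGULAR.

σ = (0, 1, 2): 22 + 14 + 28 = 64
σ = (0, 2, 1): 22 + (-3) + 19 = 38
σ = (1, 0, 2): (-4) + 19 + 28 = 43
σ = (1, 2, 0): (-4) + (-3) + (-2) = -9
σ = (2, 0, 1): 8 + 19 + 19 = 46
σ = (2, 1, 0): 8 + 14 + (-2) = 20
Optimal value attained by: σ = (0, 1, 2).
Answer: det⊕(C) = 64; verdict: NONSINGULAR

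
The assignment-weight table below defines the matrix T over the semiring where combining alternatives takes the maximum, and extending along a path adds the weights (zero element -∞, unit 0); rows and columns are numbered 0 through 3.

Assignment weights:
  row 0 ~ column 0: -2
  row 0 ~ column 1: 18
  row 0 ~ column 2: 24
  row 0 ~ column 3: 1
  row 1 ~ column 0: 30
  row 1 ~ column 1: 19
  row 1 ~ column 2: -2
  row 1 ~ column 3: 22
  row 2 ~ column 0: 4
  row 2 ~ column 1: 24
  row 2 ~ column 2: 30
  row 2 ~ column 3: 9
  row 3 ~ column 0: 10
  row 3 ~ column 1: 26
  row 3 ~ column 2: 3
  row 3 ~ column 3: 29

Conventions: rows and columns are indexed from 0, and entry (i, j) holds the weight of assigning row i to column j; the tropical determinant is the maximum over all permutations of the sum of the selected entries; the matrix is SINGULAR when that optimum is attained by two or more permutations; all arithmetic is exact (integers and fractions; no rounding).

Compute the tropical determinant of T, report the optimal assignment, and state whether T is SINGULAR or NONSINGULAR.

σ = (0, 1, 2, 3): (-2) + 19 + 30 + 29 = 76
σ = (0, 1, 3, 2): (-2) + 19 + 9 + 3 = 29
σ = (0, 2, 1, 3): (-2) + (-2) + 24 + 29 = 49
σ = (0, 2, 3, 1): (-2) + (-2) + 9 + 26 = 31
σ = (0, 3, 1, 2): (-2) + 22 + 24 + 3 = 47
σ = (0, 3, 2, 1): (-2) + 22 + 30 + 26 = 76
σ = (1, 0, 2, 3): 18 + 30 + 30 + 29 = 107
σ = (1, 0, 3, 2): 18 + 30 + 9 + 3 = 60
σ = (1, 2, 0, 3): 18 + (-2) + 4 + 29 = 49
σ = (1, 2, 3, 0): 18 + (-2) + 9 + 10 = 35
σ = (1, 3, 0, 2): 18 + 22 + 4 + 3 = 47
σ = (1, 3, 2, 0): 18 + 22 + 30 + 10 = 80
σ = (2, 0, 1, 3): 24 + 30 + 24 + 29 = 107
σ = (2, 0, 3, 1): 24 + 30 + 9 + 26 = 89
σ = (2, 1, 0, 3): 24 + 19 + 4 + 29 = 76
σ = (2, 1, 3, 0): 24 + 19 + 9 + 10 = 62
σ = (2, 3, 0, 1): 24 + 22 + 4 + 26 = 76
σ = (2, 3, 1, 0): 24 + 22 + 24 + 10 = 80
σ = (3, 0, 1, 2): 1 + 30 + 24 + 3 = 58
σ = (3, 0, 2, 1): 1 + 30 + 30 + 26 = 87
σ = (3, 1, 0, 2): 1 + 19 + 4 + 3 = 27
σ = (3, 1, 2, 0): 1 + 19 + 30 + 10 = 60
σ = (3, 2, 0, 1): 1 + (-2) + 4 + 26 = 29
σ = (3, 2, 1, 0): 1 + (-2) + 24 + 10 = 33
Optimal value attained by: σ = (1, 0, 2, 3).
Answer: det⊕(T) = 107; verdict: SINGULAR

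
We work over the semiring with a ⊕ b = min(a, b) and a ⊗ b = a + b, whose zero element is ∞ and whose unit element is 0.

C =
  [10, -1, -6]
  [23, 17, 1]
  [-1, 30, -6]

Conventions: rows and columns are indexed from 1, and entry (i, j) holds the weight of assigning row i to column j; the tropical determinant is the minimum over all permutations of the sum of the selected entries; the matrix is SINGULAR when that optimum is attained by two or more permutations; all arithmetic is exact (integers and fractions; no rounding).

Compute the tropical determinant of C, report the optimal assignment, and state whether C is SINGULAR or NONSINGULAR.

σ = (1, 2, 3): 10 + 17 + (-6) = 21
σ = (1, 3, 2): 10 + 1 + 30 = 41
σ = (2, 1, 3): (-1) + 23 + (-6) = 16
σ = (2, 3, 1): (-1) + 1 + (-1) = -1
σ = (3, 1, 2): (-6) + 23 + 30 = 47
σ = (3, 2, 1): (-6) + 17 + (-1) = 10
Optimal value attained by: σ = (2, 3, 1).
Answer: det⊕(C) = -1; verdict: NONSINGULAR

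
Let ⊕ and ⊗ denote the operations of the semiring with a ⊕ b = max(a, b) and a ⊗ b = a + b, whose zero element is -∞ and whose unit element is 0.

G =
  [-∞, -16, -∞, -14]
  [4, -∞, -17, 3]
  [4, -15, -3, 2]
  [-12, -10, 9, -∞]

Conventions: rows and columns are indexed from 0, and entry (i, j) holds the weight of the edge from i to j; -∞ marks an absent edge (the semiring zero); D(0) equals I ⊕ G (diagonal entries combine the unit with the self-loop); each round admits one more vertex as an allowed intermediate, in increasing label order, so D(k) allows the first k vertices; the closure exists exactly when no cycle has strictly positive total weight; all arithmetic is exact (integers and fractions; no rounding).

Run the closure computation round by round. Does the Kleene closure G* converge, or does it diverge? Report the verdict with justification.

D(0):
  [0, -16, -∞, -14]
  [4, 0, -17, 3]
  [4, -15, 0, 2]
  [-12, -10, 9, 0]
D(1):
  [0, -16, -∞, -14]
  [4, 0, -17, 3]
  [4, -12, 0, 2]
  [-12, -10, 9, 0]
D(2):
  [0, -16, -33, -13]
  [4, 0, -17, 3]
  [4, -12, 0, 2]
  [-6, -10, 9, 0]
Detection: at round 3, diagonal entry (3, 3) turns strictly positive.
Key observation: the cycle 3->2->3 has total weight 9 + 2, which is strictly positive.
Answer: DIVERGES — positive cycle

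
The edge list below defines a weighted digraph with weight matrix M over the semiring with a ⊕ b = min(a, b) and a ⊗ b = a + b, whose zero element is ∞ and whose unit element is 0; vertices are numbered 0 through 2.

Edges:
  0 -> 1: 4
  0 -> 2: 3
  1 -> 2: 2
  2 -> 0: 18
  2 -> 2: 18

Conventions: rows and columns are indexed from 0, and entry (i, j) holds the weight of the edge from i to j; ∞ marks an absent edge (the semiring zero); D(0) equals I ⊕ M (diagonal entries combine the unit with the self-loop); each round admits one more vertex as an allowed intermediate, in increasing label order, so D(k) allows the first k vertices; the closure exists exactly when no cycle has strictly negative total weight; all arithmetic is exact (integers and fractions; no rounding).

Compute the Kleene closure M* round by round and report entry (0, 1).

D(0):
  [0, 4, 3]
  [∞, 0, 2]
  [18, ∞, 0]
D(1):
  [0, 4, 3]
  [∞, 0, 2]
  [18, 22, 0]
D(2):
  [0, 4, 3]
  [∞, 0, 2]
  [18, 22, 0]
D(3):
  [0, 4, 3]
  [20, 0, 2]
  [18, 22, 0]
Answer: M*[0][1] = 4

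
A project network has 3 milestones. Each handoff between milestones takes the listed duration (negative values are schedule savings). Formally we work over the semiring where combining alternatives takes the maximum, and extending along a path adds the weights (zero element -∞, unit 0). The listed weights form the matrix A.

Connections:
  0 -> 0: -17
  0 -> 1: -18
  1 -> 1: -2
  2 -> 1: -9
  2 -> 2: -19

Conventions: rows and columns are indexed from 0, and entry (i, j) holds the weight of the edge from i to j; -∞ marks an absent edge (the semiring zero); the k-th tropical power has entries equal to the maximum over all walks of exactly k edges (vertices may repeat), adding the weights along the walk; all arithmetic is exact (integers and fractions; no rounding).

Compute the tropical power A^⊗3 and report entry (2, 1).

A^⊗2:
  [-34, -20, -∞]
  [-∞, -4, -∞]
  [-∞, -11, -38]
A^⊗3:
  [-51, -22, -∞]
  [-∞, -6, -∞]
  [-∞, -13, -57]
Key observation: the optimum is the walk 2->1->1->1, with weight (-9) + (-2) + (-2) = -13.
Optimal value attained by: walk 2->1->1->1.
Answer: (A^⊗3)[2][1] = -13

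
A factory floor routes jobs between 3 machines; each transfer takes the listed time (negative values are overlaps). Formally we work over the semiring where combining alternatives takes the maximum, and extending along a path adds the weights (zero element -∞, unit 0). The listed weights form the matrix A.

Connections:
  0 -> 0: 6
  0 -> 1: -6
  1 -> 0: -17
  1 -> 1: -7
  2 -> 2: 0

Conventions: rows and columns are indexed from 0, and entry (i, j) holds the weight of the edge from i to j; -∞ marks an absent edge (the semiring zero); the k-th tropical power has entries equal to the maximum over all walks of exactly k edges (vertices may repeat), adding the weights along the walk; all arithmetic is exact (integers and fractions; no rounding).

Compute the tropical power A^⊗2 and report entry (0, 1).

A^⊗2:
  [12, 0, -∞]
  [-11, -14, -∞]
  [-∞, -∞, 0]
Key observation: the optimum is the walk 0->0->1, with weight 6 + (-6) = 0.
Optimal value attained by: walk 0->0->1.
Answer: (A^⊗2)[0][1] = 0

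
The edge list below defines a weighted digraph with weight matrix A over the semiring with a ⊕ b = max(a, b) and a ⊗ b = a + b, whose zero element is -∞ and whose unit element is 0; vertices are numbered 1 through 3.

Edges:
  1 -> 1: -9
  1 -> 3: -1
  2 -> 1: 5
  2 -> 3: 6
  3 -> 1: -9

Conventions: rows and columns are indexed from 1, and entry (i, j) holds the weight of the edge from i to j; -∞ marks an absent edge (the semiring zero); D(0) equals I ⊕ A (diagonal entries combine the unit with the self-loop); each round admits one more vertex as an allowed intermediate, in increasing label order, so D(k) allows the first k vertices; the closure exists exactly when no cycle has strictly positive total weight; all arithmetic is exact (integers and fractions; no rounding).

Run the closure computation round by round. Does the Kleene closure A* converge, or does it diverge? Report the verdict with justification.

D(0):
  [0, -∞, -1]
  [5, 0, 6]
  [-9, -∞, 0]
D(1):
  [0, -∞, -1]
  [5, 0, 6]
  [-9, -∞, 0]
D(2):
  [0, -∞, -1]
  [5, 0, 6]
  [-9, -∞, 0]
D(3):
  [0, -∞, -1]
  [5, 0, 6]
  [-9, -∞, 0]
Key observation: every diagonal entry stays at the unit through all rounds, so no improving cycle exists.
Answer: CONVERGES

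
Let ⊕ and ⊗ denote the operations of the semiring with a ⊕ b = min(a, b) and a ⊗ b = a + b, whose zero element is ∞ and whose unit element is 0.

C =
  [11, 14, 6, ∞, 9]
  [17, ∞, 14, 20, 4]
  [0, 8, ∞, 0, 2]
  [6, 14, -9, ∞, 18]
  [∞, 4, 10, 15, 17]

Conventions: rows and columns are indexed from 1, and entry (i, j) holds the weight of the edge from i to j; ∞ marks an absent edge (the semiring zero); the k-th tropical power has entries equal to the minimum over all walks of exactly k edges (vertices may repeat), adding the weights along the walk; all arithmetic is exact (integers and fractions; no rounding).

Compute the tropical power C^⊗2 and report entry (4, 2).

C^⊗2:
  [6, 13, 17, 6, 8]
  [14, 8, 11, 14, 16]
  [6, 6, -9, 17, 9]
  [-9, -1, 12, -9, -7]
  [10, 18, 6, 10, 8]
Key observation: the optimum is the walk 4->3->2, with weight (-9) + 8 = -1.
Optimal value attained by: walk 4->3->2.
Answer: (C^⊗2)[4][2] = -1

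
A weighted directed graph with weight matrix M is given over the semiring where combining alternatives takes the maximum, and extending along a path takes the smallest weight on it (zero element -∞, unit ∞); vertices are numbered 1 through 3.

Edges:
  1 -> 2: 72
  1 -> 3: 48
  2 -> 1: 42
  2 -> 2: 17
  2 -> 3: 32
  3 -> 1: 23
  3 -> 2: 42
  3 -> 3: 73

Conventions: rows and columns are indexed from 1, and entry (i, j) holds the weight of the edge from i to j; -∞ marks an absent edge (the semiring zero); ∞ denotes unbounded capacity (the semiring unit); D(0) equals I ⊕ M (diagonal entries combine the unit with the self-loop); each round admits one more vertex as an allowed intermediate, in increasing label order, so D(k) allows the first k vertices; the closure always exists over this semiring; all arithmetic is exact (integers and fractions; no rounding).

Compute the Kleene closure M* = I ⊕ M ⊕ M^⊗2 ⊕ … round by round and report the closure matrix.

D(0):
  [∞, 72, 48]
  [42, ∞, 32]
  [23, 42, ∞]
D(1):
  [∞, 72, 48]
  [42, ∞, 42]
  [23, 42, ∞]
D(2):
  [∞, 72, 48]
  [42, ∞, 42]
  [42, 42, ∞]
D(3):
  [∞, 72, 48]
  [42, ∞, 42]
  [42, 42, ∞]
Answer: M* = [[∞, 72, 48], [42, ∞, 42], [42, 42, ∞]]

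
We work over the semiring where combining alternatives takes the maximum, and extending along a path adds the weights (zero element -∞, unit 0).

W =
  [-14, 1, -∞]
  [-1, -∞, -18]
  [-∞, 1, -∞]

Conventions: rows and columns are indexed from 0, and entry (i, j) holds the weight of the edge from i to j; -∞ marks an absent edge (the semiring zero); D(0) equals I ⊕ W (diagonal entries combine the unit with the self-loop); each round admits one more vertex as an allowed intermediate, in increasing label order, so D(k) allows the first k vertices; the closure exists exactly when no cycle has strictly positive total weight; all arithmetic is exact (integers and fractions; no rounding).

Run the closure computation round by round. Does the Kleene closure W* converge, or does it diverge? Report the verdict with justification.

D(0):
  [0, 1, -∞]
  [-1, 0, -18]
  [-∞, 1, 0]
D(1):
  [0, 1, -∞]
  [-1, 0, -18]
  [-∞, 1, 0]
D(2):
  [0, 1, -17]
  [-1, 0, -18]
  [0, 1, 0]
D(3):
  [0, 1, -17]
  [-1, 0, -18]
  [0, 1, 0]
Key observation: every diagonal entry stays at the unit through all rounds, so no improving cycle exists.
Answer: CONVERGES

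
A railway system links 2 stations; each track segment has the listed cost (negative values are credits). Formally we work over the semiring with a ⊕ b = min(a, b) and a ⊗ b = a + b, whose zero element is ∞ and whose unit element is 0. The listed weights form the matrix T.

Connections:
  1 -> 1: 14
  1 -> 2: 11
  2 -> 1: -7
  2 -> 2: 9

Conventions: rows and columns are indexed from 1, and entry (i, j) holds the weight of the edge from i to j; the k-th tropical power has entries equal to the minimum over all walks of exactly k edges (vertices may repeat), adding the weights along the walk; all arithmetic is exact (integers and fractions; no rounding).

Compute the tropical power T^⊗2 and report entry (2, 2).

T^⊗2:
  [4, 20]
  [2, 4]
Key observation: the optimum is the walk 2->1->2, with weight (-7) + 11 = 4.
Optimal value attained by: walk 2->1->2.
Answer: (T^⊗2)[2][2] = 4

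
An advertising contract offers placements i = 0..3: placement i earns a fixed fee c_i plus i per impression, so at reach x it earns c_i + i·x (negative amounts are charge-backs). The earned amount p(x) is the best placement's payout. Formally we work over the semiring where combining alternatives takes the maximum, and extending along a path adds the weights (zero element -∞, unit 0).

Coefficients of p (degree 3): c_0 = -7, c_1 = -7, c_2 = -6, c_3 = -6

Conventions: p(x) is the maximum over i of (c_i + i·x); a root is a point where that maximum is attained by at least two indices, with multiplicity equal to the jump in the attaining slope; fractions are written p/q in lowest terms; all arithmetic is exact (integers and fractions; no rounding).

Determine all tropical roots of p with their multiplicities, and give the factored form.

hull edge (i=0, c=-7) to (i=2, c=-6): slope 1/2, span 2
hull edge (i=2, c=-6) to (i=3, c=-6): slope 0, span 1
Factored form: p(x) = -6 ⊗ (x ⊕ (-1/2)) ⊗ (x ⊕ (-1/2)) ⊗ (x ⊕ 0)
Answer: roots = -1/2 (mult 2), 0 (mult 1)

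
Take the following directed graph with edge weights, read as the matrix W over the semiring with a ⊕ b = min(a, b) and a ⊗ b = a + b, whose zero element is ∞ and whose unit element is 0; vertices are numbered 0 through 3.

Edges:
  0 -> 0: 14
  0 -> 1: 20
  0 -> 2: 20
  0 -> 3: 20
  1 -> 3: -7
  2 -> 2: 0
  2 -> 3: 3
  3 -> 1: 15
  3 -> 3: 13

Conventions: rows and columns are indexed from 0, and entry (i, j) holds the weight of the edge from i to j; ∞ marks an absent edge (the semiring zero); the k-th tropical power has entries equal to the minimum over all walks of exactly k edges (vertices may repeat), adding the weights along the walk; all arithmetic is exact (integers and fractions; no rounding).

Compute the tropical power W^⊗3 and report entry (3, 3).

W^⊗2:
  [28, 34, 20, 13]
  [∞, 8, ∞, 6]
  [∞, 18, 0, 3]
  [∞, 28, ∞, 8]
W^⊗3:
  [42, 28, 20, 23]
  [∞, 21, ∞, 1]
  [∞, 18, 0, 3]
  [∞, 23, ∞, 21]
Key observation: the optimum is the walk 3->1->3->3, with weight 15 + (-7) + 13 = 21.
Optimal value attained by: walk 3->1->3->3.
Answer: (W^⊗3)[3][3] = 21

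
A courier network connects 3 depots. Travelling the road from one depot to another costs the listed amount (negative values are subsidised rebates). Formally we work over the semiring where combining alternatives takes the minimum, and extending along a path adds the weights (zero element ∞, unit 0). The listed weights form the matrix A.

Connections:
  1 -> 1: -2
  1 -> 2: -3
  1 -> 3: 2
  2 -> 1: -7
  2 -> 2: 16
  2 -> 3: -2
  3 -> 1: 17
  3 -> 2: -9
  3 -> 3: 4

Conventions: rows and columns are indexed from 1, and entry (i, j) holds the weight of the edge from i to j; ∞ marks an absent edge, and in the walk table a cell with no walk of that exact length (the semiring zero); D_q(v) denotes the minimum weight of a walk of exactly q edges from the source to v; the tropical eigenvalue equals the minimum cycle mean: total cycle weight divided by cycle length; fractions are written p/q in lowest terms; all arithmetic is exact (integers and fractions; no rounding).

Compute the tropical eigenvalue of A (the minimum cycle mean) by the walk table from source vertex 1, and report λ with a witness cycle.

q=0: [0, ∞, ∞]
q=1: [-2, -3, 2]
q=2: [-10, -7, -5]
q=3: [-14, -14, -9]
Optimal cycle mean attained by: cycle 2->3->2, total (-2) + (-9), length 2.
Answer: λ = -11/2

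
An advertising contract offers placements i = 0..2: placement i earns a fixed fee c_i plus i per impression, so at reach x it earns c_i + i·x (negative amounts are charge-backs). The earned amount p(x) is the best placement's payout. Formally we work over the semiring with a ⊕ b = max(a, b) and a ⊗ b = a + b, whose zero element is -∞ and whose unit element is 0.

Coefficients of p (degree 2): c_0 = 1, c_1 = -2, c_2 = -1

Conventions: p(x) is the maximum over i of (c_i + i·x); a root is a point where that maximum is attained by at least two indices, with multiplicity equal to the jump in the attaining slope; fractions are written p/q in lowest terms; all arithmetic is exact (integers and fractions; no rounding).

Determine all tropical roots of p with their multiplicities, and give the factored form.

hull edge (i=0, c=1) to (i=2, c=-1): slope -1, span 2
Factored form: p(x) = -1 ⊗ (x ⊕ 1) ⊗ (x ⊕ 1)
Answer: roots = 1 (mult 2)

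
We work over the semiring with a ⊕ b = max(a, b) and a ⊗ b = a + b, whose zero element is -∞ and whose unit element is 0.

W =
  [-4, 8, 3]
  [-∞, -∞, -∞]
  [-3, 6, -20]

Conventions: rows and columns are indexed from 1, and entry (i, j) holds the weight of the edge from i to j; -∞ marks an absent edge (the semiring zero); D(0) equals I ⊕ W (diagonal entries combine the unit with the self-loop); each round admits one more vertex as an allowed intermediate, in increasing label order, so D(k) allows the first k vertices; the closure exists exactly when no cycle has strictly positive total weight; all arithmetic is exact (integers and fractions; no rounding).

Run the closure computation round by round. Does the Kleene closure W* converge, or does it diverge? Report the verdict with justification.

D(0):
  [0, 8, 3]
  [-∞, 0, -∞]
  [-3, 6, 0]
D(1):
  [0, 8, 3]
  [-∞, 0, -∞]
  [-3, 6, 0]
D(2):
  [0, 8, 3]
  [-∞, 0, -∞]
  [-3, 6, 0]
D(3):
  [0, 9, 3]
  [-∞, 0, -∞]
  [-3, 6, 0]
Key observation: every diagonal entry stays at the unit through all rounds, so no improving cycle exists.
Answer: CONVERGES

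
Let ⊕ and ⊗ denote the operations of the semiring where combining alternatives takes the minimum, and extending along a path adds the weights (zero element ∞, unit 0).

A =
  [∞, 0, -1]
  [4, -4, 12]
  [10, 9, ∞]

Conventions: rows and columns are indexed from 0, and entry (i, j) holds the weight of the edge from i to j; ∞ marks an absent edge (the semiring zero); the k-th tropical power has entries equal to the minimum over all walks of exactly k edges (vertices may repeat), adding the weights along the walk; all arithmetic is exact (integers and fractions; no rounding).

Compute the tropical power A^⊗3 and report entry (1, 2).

A^⊗2:
  [4, -4, 12]
  [0, -8, 3]
  [13, 5, 9]
A^⊗3:
  [0, -8, 3]
  [-4, -12, -1]
  [9, 1, 12]
Key observation: the optimum is the walk 1->1->0->2, with weight (-4) + 4 + (-1) = -1.
Optimal value attained by: walk 1->1->0->2.
Answer: (A^⊗3)[1][2] = -1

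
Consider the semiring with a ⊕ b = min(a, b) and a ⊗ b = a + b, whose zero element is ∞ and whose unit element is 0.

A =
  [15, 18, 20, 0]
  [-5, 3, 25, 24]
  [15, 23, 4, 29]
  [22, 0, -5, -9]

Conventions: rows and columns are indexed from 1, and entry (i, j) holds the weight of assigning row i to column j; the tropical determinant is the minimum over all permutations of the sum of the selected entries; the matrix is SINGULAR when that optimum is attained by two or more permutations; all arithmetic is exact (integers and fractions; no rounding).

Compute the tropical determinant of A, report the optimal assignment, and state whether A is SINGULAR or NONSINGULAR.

σ = (1, 2, 3, 4): 15 + 3 + 4 + (-9) = 13
σ = (1, 2, 4, 3): 15 + 3 + 29 + (-5) = 42
σ = (1, 3, 2, 4): 15 + 25 + 23 + (-9) = 54
σ = (1, 3, 4, 2): 15 + 25 + 29 + 0 = 69
σ = (1, 4, 2, 3): 15 + 24 + 23 + (-5) = 57
σ = (1, 4, 3, 2): 15 + 24 + 4 + 0 = 43
σ = (2, 1, 3, 4): 18 + (-5) + 4 + (-9) = 8
σ = (2, 1, 4, 3): 18 + (-5) + 29 + (-5) = 37
σ = (2, 3, 1, 4): 18 + 25 + 15 + (-9) = 49
σ = (2, 3, 4, 1): 18 + 25 + 29 + 22 = 94
σ = (2, 4, 1, 3): 18 + 24 + 15 + (-5) = 52
σ = (2, 4, 3, 1): 18 + 24 + 4 + 22 = 68
σ = (3, 1, 2, 4): 20 + (-5) + 23 + (-9) = 29
σ = (3, 1, 4, 2): 20 + (-5) + 29 + 0 = 44
σ = (3, 2, 1, 4): 20 + 3 + 15 + (-9) = 29
σ = (3, 2, 4, 1): 20 + 3 + 29 + 22 = 74
σ = (3, 4, 1, 2): 20 + 24 + 15 + 0 = 59
σ = (3, 4, 2, 1): 20 + 24 + 23 + 22 = 89
σ = (4, 1, 2, 3): 0 + (-5) + 23 + (-5) = 13
σ = (4, 1, 3, 2): 0 + (-5) + 4 + 0 = -1
σ = (4, 2, 1, 3): 0 + 3 + 15 + (-5) = 13
σ = (4, 2, 3, 1): 0 + 3 + 4 + 22 = 29
σ = (4, 3, 1, 2): 0 + 25 + 15 + 0 = 40
σ = (4, 3, 2, 1): 0 + 25 + 23 + 22 = 70
Optimal value attained by: σ = (4, 1, 3, 2).
Answer: det⊕(A) = -1; verdict: NONSINGULAR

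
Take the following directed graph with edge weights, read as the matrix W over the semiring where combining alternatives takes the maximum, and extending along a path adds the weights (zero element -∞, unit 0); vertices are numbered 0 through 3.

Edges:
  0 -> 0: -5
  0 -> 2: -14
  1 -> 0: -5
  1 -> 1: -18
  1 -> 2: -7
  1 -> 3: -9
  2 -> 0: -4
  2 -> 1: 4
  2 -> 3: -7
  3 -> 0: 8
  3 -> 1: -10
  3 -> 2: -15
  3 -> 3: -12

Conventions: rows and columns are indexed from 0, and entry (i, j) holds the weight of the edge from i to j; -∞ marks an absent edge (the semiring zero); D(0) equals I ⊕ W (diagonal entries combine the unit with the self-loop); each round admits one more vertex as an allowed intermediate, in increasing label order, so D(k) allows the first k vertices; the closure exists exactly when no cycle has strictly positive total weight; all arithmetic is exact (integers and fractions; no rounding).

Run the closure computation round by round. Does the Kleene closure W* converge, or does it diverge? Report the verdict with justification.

D(0):
  [0, -∞, -14, -∞]
  [-5, 0, -7, -9]
  [-4, 4, 0, -7]
  [8, -10, -15, 0]
D(1):
  [0, -∞, -14, -∞]
  [-5, 0, -7, -9]
  [-4, 4, 0, -7]
  [8, -10, -6, 0]
D(2):
  [0, -∞, -14, -∞]
  [-5, 0, -7, -9]
  [-1, 4, 0, -5]
  [8, -10, -6, 0]
D(3):
  [0, -10, -14, -19]
  [-5, 0, -7, -9]
  [-1, 4, 0, -5]
  [8, -2, -6, 0]
D(4):
  [0, -10, -14, -19]
  [-1, 0, -7, -9]
  [3, 4, 0, -5]
  [8, -2, -6, 0]
Key observation: every diagonal entry stays at the unit through all rounds, so no improving cycle exists.
Answer: CONVERGES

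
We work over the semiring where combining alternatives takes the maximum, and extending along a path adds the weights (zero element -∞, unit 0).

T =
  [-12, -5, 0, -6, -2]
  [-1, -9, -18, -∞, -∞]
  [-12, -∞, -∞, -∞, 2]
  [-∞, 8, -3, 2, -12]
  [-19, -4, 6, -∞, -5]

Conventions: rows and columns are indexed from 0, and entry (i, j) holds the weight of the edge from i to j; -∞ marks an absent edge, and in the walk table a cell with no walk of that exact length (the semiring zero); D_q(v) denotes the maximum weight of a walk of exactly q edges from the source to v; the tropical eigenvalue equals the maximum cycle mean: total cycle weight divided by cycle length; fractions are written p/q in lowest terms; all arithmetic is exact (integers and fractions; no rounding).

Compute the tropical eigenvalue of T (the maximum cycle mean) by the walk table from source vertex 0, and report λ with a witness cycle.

q=0: [0, -∞, -∞, -∞, -∞]
q=1: [-12, -5, 0, -6, -2]
q=2: [-6, 2, 4, -4, 2]
q=3: [1, 4, 8, -2, 6]
q=4: [3, 6, 12, 0, 10]
q=5: [5, 8, 16, 2, 14]
Optimal cycle mean attained by: cycle 2->4->2, total 2 + 6, length 2.
Answer: λ = 4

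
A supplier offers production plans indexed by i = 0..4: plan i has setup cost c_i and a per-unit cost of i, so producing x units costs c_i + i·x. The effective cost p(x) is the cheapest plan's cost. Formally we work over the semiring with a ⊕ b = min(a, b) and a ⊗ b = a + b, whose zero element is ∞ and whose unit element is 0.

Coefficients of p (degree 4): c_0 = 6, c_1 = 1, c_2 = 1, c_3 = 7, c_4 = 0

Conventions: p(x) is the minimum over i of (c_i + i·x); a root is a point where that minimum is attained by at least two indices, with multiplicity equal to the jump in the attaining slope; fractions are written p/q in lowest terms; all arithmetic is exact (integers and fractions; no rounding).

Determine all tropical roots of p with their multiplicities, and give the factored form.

hull edge (i=0, c=6) to (i=1, c=1): slope -5, span 1
hull edge (i=1, c=1) to (i=4, c=0): slope -1/3, span 3
Factored form: p(x) = 0 ⊗ (x ⊕ 1/3) ⊗ (x ⊕ 1/3) ⊗ (x ⊕ 1/3) ⊗ (x ⊕ 5)
Answer: roots = 1/3 (mult 3), 5 (mult 1)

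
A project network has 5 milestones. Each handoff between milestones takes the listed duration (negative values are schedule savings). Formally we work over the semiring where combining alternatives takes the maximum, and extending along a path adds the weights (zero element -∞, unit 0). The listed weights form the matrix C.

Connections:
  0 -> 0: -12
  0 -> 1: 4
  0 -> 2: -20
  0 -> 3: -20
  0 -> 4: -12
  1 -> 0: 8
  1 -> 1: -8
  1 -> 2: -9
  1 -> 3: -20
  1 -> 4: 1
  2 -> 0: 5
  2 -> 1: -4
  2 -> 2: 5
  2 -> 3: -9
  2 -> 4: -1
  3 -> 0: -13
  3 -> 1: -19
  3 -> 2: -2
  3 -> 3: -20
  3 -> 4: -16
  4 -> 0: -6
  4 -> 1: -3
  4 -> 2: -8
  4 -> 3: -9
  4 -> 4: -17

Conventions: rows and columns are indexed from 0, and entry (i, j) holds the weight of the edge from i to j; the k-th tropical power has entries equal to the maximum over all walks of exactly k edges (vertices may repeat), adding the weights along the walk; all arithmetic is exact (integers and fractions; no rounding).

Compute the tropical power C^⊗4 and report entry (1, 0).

C^⊗2:
  [12, -4, -5, -16, 5]
  [0, 12, -4, -8, -4]
  [10, 9, 10, -4, 4]
  [3, -6, 3, -11, -3]
  [5, -2, -3, -17, -2]
C^⊗3:
  [4, 16, 0, -4, 0]
  [20, 4, 3, -8, 13]
  [17, 14, 15, 1, 10]
  [8, 7, 8, -6, 2]
  [6, 9, 2, -11, -1]
C^⊗4:
  [24, 8, 7, -4, 17]
  [12, 24, 8, 4, 8]
  [22, 21, 20, 6, 15]
  [15, 12, 13, -1, 8]
  [17, 10, 7, -7, 10]
Key observation: the optimum is the walk 1->0->1->1->0, with weight 8 + 4 + (-8) + 8 = 12.
Optimal value attained by: walk 1->0->1->1->0.
Answer: (C^⊗4)[1][0] = 12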